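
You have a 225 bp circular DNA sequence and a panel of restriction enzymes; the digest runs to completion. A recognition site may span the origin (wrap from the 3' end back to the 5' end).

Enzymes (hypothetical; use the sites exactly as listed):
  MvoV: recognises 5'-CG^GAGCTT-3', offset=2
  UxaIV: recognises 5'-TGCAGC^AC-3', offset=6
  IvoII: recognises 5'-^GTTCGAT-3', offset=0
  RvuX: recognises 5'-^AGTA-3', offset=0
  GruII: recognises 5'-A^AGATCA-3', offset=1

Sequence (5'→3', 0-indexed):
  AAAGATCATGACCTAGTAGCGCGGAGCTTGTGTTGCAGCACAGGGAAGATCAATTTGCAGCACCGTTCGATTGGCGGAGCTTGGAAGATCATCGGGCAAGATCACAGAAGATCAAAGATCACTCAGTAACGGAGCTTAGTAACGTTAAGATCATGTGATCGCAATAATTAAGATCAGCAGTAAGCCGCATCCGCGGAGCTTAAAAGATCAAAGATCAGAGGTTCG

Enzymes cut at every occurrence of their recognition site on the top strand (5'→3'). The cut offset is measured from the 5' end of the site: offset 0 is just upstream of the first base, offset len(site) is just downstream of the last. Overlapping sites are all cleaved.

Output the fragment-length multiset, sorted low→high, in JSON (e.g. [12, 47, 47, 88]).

Scan for sites:
  MvoV (CGGAGCTT, off=2): starts [21, 74, 129, 193] → cuts [23, 76, 131, 195]
  UxaIV (TGCAGCAC, off=6): starts [33, 55] → cuts [39, 61]
  IvoII (GTTCGAT, off=0): starts [64] → cuts [64]
  RvuX (AGTA, off=0): starts [14, 124, 137, 178] → cuts [14, 124, 137, 178]
  GruII (AAGATCA, off=1): starts [1, 45, 84, 97, 107, 114, 146, 169, 203, 210] → cuts [2, 46, 85, 98, 108, 115, 147, 170, 204, 211]

All cut coordinates (distinct, sorted): [2, 14, 23, 39, 46, 61, 64, 76, 85, 98, 108, 115, 124, 131, 137, 147, 170, 178, 195, 204, 211]

Fragment lengths:
  2→14: 12 bp
  14→23: 9 bp
  23→39: 16 bp
  39→46: 7 bp
  46→61: 15 bp
  61→64: 3 bp
  64→76: 12 bp
  76→85: 9 bp
  85→98: 13 bp
  98→108: 10 bp
  108→115: 7 bp
  115→124: 9 bp
  124→131: 7 bp
  131→137: 6 bp
  137→147: 10 bp
  147→170: 23 bp
  170→178: 8 bp
  178→195: 17 bp
  195→204: 9 bp
  204→211: 7 bp
  211→2 (wrap): 225-211+2 = 16 bp

[3,6,7,7,7,7,8,9,9,9,9,10,10,12,12,13,15,16,16,17,23]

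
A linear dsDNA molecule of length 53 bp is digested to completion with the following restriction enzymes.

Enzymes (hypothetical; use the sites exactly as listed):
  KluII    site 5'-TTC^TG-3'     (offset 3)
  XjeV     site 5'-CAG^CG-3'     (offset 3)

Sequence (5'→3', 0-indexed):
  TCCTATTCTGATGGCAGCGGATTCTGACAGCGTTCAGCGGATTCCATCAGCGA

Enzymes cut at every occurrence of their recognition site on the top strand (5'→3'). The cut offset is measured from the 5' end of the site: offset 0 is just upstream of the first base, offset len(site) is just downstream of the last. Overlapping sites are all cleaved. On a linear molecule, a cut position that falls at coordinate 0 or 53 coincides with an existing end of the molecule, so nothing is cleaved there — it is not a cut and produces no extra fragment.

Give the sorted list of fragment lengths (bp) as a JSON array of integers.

[3,6,7,7,8,9,13]

Site scan:
  KluII TTCTG/3: at [5, 21] ⇒ [8, 24]
  XjeV CAGCG/3: at [14, 27, 34, 47] ⇒ [17, 30, 37, 50]

Pooled cuts: [8, 17, 24, 30, 37, 50]

Fragments:
  [0,8): 8 bp
  [8,17): 9 bp
  [17,24): 7 bp
  [24,30): 6 bp
  [30,37): 7 bp
  [37,50): 13 bp
  [50,53): 3 bp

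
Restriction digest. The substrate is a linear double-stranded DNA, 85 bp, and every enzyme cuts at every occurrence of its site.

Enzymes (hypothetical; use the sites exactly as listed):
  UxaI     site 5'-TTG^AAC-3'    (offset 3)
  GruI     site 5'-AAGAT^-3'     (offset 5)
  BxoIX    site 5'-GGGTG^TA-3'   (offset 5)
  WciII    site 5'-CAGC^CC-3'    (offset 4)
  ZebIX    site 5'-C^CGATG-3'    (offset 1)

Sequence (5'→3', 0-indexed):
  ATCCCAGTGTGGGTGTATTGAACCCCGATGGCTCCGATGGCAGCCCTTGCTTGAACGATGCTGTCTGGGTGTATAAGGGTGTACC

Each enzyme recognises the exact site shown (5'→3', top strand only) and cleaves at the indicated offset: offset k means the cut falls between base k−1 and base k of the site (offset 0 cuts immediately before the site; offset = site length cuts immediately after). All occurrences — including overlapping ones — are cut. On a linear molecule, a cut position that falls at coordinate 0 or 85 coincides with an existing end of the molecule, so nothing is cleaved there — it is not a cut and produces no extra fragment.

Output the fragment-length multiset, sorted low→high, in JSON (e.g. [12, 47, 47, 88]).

[4,5,5,9,9,10,10,15,18]

Per-enzyme occurrences:
  UxaI TTGAAC/3: at [17, 50] ⇒ [20, 53]
  GruI (AAGAT, off=5): no sites
  BxoIX GGGTGTA/5: at [10, 66, 76] ⇒ [15, 71, 81]
  WciII CAGCCC/4: at [40] ⇒ [44]
  ZebIX CCGATG/1: at [24, 33] ⇒ [25, 34]

Pooled cuts: [15, 20, 25, 34, 44, 53, 71, 81]

Fragments:
  [0,15): 15 bp
  [15,20): 5 bp
  [20,25): 5 bp
  [25,34): 9 bp
  [34,44): 10 bp
  [44,53): 9 bp
  [53,71): 18 bp
  [71,81): 10 bp
  [81,85): 4 bp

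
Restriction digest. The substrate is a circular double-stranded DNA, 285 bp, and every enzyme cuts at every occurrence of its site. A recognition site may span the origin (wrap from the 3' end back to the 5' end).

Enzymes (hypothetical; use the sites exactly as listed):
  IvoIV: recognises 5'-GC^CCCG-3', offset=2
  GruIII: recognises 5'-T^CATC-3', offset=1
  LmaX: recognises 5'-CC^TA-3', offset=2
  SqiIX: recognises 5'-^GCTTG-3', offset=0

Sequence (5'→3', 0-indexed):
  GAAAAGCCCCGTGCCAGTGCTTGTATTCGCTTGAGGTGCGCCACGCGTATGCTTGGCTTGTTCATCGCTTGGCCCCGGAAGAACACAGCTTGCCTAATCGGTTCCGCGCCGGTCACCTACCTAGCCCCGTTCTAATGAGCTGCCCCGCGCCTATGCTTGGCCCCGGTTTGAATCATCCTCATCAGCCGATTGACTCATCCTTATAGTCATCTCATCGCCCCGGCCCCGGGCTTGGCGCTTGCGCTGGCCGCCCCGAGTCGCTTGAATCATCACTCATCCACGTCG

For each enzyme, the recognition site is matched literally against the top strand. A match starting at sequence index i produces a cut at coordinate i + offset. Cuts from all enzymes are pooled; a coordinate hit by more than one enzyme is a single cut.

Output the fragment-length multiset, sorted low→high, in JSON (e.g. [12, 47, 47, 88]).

[3,4,4,4,5,5,5,6,6,6,7,7,7,7,7,7,8,8,8,10,11,12,12,14,15,16,18,18,22,23]

Scan for sites:
  IvoIV GCCCCG/2: at [5, 71, 123, 141, 159, 216, 222, 249] ⇒ [7, 73, 125, 143, 161, 218, 224, 251]
  GruIII TCATC/1: at [61, 172, 178, 194, 206, 211, 266, 273] ⇒ [62, 173, 179, 195, 207, 212, 267, 274]
  LmaX CCTA/2: at [92, 115, 119, 149] ⇒ [94, 117, 121, 151]
  SqiIX GCTTG/0: at [18, 28, 50, 55, 66, 87, 154, 229, 236, 259] ⇒ [18, 28, 50, 55, 66, 87, 154, 229, 236, 259]

Pooled cuts: [7, 18, 28, 50, 55, 62, 66, 73, 87, 94, 117, 121, 125, 143, 151, 154, 161, 173, 179, 195, 207, 212, 218, 224, 229, 236, 251, 259, 267, 274]

Fragments:
  7→18: 11 bp
  18→28: 10 bp
  28→50: 22 bp
  50→55: 5 bp
  55→62: 7 bp
  62→66: 4 bp
  66→73: 7 bp
  73→87: 14 bp
  87→94: 7 bp
  94→117: 23 bp
  117→121: 4 bp
  121→125: 4 bp
  125→143: 18 bp
  143→151: 8 bp
  151→154: 3 bp
  154→161: 7 bp
  161→173: 12 bp
  173→179: 6 bp
  179→195: 16 bp
  195→207: 12 bp
  207→212: 5 bp
  212→218: 6 bp
  218→224: 6 bp
  224→229: 5 bp
  229→236: 7 bp
  236→251: 15 bp
  251→259: 8 bp
  259→267: 8 bp
  267→274: 7 bp
  274→7 (wrap): 285-274+7 = 18 bp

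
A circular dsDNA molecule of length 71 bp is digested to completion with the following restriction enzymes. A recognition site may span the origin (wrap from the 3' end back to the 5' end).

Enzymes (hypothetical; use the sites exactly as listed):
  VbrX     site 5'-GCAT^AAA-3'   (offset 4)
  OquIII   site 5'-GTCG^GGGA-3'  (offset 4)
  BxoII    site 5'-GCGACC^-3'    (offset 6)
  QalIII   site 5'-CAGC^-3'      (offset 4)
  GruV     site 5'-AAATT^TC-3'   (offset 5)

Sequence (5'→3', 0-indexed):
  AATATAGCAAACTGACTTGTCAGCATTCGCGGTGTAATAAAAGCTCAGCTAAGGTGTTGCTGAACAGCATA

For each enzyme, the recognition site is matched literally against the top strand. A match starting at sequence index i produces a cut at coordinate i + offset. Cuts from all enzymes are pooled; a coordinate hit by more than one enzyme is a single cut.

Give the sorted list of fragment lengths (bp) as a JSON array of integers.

[2,19,25,25]

Per-enzyme occurrences:
  VbrX GCATAAA/4: at [66] ⇒ [70]
  OquIII (GTCGGGGA, off=4): no sites
  BxoII (GCGACC, off=6): no sites
  QalIII CAGC/4: at [20, 45, 64] ⇒ [24, 49, 68]
  GruV (AAATTTC, off=5): no sites

All cut coordinates (distinct, sorted): [24, 49, 68, 70]

Fragment lengths:
  24→49: 25 bp
  49→68: 19 bp
  68→70: 2 bp
  70→24 (wrap): 71-70+24 = 25 bp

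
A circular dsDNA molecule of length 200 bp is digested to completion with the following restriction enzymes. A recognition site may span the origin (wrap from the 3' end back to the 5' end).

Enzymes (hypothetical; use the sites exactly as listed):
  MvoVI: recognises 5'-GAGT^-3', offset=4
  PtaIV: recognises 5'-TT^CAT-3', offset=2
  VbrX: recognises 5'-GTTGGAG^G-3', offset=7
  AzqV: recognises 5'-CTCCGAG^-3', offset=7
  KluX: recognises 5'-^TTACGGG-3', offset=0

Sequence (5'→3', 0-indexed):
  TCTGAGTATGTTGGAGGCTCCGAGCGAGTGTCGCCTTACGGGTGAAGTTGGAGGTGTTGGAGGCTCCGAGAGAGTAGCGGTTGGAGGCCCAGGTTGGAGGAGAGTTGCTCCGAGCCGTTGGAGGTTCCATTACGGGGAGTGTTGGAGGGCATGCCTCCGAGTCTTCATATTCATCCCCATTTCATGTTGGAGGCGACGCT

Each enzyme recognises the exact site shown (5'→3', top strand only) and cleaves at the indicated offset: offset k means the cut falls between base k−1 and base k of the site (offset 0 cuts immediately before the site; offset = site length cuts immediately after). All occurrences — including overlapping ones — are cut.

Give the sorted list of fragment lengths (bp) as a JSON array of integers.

[1,3,5,5,6,6,6,6,7,8,8,9,9,9,9,10,11,11,11,13,14,15,18]

Site scan:
  MvoVI GAGT/4: at [3, 25, 71, 101, 136, 158] ⇒ [7, 29, 75, 105, 140, 162]
  PtaIV TTCAT/2: at [163, 169, 180] ⇒ [165, 171, 182]
  VbrX GTTGGAGG/7: at [9, 46, 55, 79, 92, 116, 140, 185] ⇒ [16, 53, 62, 86, 99, 123, 147, 192]
  AzqV CTCCGAG/7: at [17, 63, 107, 154] ⇒ [24, 70, 114, 161]
  KluX TTACGGG/0: at [35, 129] ⇒ [35, 129]

Pooled cuts: [7, 16, 24, 29, 35, 53, 62, 70, 75, 86, 99, 105, 114, 123, 129, 140, 147, 161, 162, 165, 171, 182, 192]

Fragments:
  7→16: 9 bp
  16→24: 8 bp
  24→29: 5 bp
  29→35: 6 bp
  35→53: 18 bp
  53→62: 9 bp
  62→70: 8 bp
  70→75: 5 bp
  75→86: 11 bp
  86→99: 13 bp
  99→105: 6 bp
  105→114: 9 bp
  114→123: 9 bp
  123→129: 6 bp
  129→140: 11 bp
  140→147: 7 bp
  147→161: 14 bp
  161→162: 1 bp
  162→165: 3 bp
  165→171: 6 bp
  171→182: 11 bp
  182→192: 10 bp
  192→7 (wrap): 200-192+7 = 15 bp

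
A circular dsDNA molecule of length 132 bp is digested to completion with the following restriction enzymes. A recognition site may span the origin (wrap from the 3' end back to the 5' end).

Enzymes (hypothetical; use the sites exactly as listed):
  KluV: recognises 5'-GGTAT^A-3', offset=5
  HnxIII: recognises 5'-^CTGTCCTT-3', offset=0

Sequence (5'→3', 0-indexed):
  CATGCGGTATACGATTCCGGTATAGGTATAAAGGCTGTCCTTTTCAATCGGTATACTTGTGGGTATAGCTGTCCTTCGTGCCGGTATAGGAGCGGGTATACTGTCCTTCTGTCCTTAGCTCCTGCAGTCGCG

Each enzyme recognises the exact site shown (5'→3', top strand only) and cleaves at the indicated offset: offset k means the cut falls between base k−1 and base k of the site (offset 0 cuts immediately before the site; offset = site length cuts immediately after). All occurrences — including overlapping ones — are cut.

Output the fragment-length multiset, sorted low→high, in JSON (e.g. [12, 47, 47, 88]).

[1,2,5,6,8,12,12,13,19,20,34]

Per-enzyme occurrences:
  KluV GGTATA/5: at [5, 18, 24, 49, 61, 82, 94] ⇒ [10, 23, 29, 54, 66, 87, 99]
  HnxIII CTGTCCTT/0: at [34, 68, 100, 108] ⇒ [34, 68, 100, 108]

Pooled cuts: [10, 23, 29, 34, 54, 66, 68, 87, 99, 100, 108]

Fragment lengths:
  10→23: 13 bp
  23→29: 6 bp
  29→34: 5 bp
  34→54: 20 bp
  54→66: 12 bp
  66→68: 2 bp
  68→87: 19 bp
  87→99: 12 bp
  99→100: 1 bp
  100→108: 8 bp
  108→10 (wrap): 132-108+10 = 34 bp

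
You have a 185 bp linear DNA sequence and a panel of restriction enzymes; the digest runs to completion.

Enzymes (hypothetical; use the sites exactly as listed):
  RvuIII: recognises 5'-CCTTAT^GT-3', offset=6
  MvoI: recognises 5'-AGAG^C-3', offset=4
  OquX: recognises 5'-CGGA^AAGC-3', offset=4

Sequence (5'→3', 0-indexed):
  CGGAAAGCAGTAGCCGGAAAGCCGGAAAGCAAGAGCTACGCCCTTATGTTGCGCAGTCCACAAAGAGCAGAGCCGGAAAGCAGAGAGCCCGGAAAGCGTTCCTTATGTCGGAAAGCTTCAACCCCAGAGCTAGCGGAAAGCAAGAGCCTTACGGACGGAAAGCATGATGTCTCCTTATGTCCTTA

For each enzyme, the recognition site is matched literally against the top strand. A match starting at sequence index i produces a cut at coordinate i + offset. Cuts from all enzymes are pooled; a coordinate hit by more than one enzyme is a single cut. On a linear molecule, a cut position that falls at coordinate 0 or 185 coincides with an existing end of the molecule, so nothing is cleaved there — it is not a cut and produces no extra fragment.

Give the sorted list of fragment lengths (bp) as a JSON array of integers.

Site scan:
  RvuIII CCTTATGT/6: at [41, 100, 172] ⇒ [47, 106, 178]
  MvoI AGAGC/4: at [31, 63, 68, 83, 125, 142] ⇒ [35, 67, 72, 87, 129, 146]
  OquX CGGAAAGC/4: at [0, 14, 22, 73, 89, 108, 133, 155] ⇒ [4, 18, 26, 77, 93, 112, 137, 159]

All cut coordinates (distinct, sorted): [4, 18, 26, 35, 47, 67, 72, 77, 87, 93, 106, 112, 129, 137, 146, 159, 178]

Fragments:
  [0,4): 4 bp
  [4,18): 14 bp
  [18,26): 8 bp
  [26,35): 9 bp
  [35,47): 12 bp
  [47,67): 20 bp
  [67,72): 5 bp
  [72,77): 5 bp
  [77,87): 10 bp
  [87,93): 6 bp
  [93,106): 13 bp
  [106,112): 6 bp
  [112,129): 17 bp
  [129,137): 8 bp
  [137,146): 9 bp
  [146,159): 13 bp
  [159,178): 19 bp
  [178,185): 7 bp

[4,5,5,6,6,7,8,8,9,9,10,12,13,13,14,17,19,20]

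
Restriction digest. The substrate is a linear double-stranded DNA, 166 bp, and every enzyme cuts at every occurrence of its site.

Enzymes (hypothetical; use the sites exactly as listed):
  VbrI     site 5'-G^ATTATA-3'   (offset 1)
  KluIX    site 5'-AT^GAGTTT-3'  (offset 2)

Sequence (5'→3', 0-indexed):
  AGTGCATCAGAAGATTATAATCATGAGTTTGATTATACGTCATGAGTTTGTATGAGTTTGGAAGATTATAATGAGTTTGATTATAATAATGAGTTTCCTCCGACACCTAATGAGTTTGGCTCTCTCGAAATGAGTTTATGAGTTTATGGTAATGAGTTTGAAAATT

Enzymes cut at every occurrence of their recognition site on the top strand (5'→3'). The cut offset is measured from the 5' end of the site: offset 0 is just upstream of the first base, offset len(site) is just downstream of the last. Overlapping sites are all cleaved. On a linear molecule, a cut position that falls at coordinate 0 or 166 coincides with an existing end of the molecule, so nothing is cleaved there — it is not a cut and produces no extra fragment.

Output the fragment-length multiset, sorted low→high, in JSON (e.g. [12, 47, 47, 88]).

Site scan:
  VbrI (GATTATA, off=1): starts [12, 30, 63, 78] → cuts [13, 31, 64, 79]
  KluIX (ATGAGTTT, off=2): starts [22, 41, 51, 70, 88, 109, 129, 137, 151] → cuts [24, 43, 53, 72, 90, 111, 131, 139, 153]

All cut coordinates (distinct, sorted): [13, 24, 31, 43, 53, 64, 72, 79, 90, 111, 131, 139, 153]

Fragment lengths:
  [0,13): 13 bp
  [13,24): 11 bp
  [24,31): 7 bp
  [31,43): 12 bp
  [43,53): 10 bp
  [53,64): 11 bp
  [64,72): 8 bp
  [72,79): 7 bp
  [79,90): 11 bp
  [90,111): 21 bp
  [111,131): 20 bp
  [131,139): 8 bp
  [139,153): 14 bp
  [153,166): 13 bp

[7,7,8,8,10,11,11,11,12,13,13,14,20,21]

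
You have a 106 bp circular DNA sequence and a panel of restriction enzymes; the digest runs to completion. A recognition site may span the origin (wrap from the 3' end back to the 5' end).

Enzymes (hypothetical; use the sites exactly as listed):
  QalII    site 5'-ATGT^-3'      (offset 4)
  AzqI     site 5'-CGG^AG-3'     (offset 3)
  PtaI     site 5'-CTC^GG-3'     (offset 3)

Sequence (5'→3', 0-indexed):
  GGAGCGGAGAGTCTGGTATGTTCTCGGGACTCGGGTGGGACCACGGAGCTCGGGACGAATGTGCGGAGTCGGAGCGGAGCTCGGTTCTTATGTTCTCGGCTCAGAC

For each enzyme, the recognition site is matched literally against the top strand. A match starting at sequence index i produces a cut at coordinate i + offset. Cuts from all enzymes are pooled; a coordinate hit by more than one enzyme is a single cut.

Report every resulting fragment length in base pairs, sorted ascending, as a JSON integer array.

[4,4,4,5,5,5,5,6,7,11,11,11,14,14]

Site scan:
  QalII ATGT/4: at [17, 58, 89] ⇒ [21, 62, 93]
  AzqI CGGAG/3: at [4, 43, 63, 69, 74, 105] ⇒ [2, 7, 46, 66, 72, 77]
  PtaI CTCGG/3: at [22, 29, 48, 79, 94] ⇒ [25, 32, 51, 82, 97]

All cut coordinates (distinct, sorted): [2, 7, 21, 25, 32, 46, 51, 62, 66, 72, 77, 82, 93, 97]

Fragments:
  2→7: 5 bp
  7→21: 14 bp
  21→25: 4 bp
  25→32: 7 bp
  32→46: 14 bp
  46→51: 5 bp
  51→62: 11 bp
  62→66: 4 bp
  66→72: 6 bp
  72→77: 5 bp
  77→82: 5 bp
  82→93: 11 bp
  93→97: 4 bp
  97→2 (wrap): 106-97+2 = 11 bp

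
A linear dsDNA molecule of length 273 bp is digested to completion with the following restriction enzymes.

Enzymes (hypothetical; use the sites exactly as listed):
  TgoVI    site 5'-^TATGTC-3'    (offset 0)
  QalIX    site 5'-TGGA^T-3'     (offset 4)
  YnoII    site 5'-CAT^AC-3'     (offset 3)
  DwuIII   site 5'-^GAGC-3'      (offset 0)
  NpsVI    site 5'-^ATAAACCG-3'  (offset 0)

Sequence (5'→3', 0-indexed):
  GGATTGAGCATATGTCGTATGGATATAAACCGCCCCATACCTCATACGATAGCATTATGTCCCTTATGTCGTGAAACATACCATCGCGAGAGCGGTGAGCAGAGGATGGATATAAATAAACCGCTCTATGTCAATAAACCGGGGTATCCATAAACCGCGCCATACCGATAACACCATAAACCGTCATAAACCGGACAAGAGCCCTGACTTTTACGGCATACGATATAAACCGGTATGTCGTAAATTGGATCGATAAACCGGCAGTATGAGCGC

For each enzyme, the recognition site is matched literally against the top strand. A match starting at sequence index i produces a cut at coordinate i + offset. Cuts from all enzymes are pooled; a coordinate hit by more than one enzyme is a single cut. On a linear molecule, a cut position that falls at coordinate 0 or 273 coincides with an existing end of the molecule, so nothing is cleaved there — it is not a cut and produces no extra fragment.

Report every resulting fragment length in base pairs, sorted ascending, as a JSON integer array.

[1,3,5,5,5,5,6,7,7,7,9,9,10,10,10,11,12,13,13,14,14,14,15,15,16,16,21]

Scan for sites:
  TgoVI (TATGTC, off=0): starts [10, 55, 64, 126, 233] → cuts [10, 55, 64, 126, 233]
  QalIX (TGGAT, off=4): starts [19, 106, 245] → cuts [23, 110, 249]
  YnoII (CATAC, off=3): starts [35, 42, 76, 160, 216] → cuts [38, 45, 79, 163, 219]
  DwuIII (GAGC, off=0): starts [5, 89, 96, 198, 267] → cuts [5, 89, 96, 198, 267]
  NpsVI (ATAAACCG, off=0): starts [24, 115, 133, 149, 175, 185, 224, 252] → cuts [24, 115, 133, 149, 175, 185, 224, 252]

All cut coordinates (distinct, sorted): [5, 10, 23, 24, 38, 45, 55, 64, 79, 89, 96, 110, 115, 126, 133, 149, 163, 175, 185, 198, 219, 224, 233, 249, 252, 267]

Fragments:
  [0,5): 5 bp
  [5,10): 5 bp
  [10,23): 13 bp
  [23,24): 1 bp
  [24,38): 14 bp
  [38,45): 7 bp
  [45,55): 10 bp
  [55,64): 9 bp
  [64,79): 15 bp
  [79,89): 10 bp
  [89,96): 7 bp
  [96,110): 14 bp
  [110,115): 5 bp
  [115,126): 11 bp
  [126,133): 7 bp
  [133,149): 16 bp
  [149,163): 14 bp
  [163,175): 12 bp
  [175,185): 10 bp
  [185,198): 13 bp
  [198,219): 21 bp
  [219,224): 5 bp
  [224,233): 9 bp
  [233,249): 16 bp
  [249,252): 3 bp
  [252,267): 15 bp
  [267,273): 6 bp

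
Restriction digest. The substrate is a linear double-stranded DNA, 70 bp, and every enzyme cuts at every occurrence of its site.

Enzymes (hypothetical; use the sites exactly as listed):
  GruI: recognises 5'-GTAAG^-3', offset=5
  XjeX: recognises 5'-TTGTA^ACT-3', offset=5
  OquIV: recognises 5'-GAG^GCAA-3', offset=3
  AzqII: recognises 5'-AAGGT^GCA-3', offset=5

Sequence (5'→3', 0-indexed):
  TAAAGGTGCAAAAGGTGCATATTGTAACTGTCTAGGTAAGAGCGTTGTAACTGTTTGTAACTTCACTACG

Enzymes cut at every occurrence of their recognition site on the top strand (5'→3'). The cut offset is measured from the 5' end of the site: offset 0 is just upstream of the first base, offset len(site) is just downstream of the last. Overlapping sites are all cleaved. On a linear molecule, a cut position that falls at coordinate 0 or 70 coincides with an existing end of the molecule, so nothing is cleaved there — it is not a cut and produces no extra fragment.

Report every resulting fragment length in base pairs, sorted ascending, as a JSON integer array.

Per-enzyme occurrences:
  GruI GTAAG/5: at [35] ⇒ [40]
  XjeX TTGTAACT/5: at [21, 44, 54] ⇒ [26, 49, 59]
  OquIV (GAGGCAA, off=3): no sites
  AzqII AAGGTGCA/5: at [2, 11] ⇒ [7, 16]

All cut coordinates (distinct, sorted): [7, 16, 26, 40, 49, 59]

Fragments:
  [0,7): 7 bp
  [7,16): 9 bp
  [16,26): 10 bp
  [26,40): 14 bp
  [40,49): 9 bp
  [49,59): 10 bp
  [59,70): 11 bp

[7,9,9,10,10,11,14]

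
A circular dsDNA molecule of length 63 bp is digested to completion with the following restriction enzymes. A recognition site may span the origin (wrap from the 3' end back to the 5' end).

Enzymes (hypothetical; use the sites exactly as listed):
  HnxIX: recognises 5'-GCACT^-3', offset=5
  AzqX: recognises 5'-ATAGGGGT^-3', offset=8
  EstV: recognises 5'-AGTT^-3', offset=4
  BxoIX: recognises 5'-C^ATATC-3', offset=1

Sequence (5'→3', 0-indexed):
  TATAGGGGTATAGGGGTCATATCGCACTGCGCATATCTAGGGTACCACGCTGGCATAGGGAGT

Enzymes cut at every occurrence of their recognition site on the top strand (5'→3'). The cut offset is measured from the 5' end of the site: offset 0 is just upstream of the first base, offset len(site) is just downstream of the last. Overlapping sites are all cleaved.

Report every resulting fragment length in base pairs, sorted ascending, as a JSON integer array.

[1,4,8,8,10,32]

Site scan:
  HnxIX GCACT/5: at [23] ⇒ [28]
  AzqX ATAGGGGT/8: at [1, 9] ⇒ [9, 17]
  EstV AGTT/4: at [60] ⇒ [1]
  BxoIX CATATC/1: at [17, 31] ⇒ [18, 32]

All cut coordinates (distinct, sorted): [1, 9, 17, 18, 28, 32]

Fragment lengths:
  1→9: 8 bp
  9→17: 8 bp
  17→18: 1 bp
  18→28: 10 bp
  28→32: 4 bp
  32→1 (wrap): 63-32+1 = 32 bp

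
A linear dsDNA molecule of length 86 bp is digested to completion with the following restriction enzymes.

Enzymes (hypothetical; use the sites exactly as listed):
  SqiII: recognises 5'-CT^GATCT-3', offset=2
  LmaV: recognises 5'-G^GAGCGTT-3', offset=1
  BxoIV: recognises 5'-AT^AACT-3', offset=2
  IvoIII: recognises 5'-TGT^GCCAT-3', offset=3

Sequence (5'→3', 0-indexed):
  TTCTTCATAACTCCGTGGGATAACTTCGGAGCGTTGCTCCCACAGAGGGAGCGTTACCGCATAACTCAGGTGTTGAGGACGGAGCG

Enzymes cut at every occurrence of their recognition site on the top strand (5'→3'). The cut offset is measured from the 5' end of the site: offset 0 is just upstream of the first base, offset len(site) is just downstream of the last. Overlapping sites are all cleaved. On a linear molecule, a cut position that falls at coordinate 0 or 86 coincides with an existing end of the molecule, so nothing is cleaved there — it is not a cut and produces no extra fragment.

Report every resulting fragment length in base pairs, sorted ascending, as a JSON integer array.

[7,8,13,14,20,24]

Scan for sites:
  SqiII (CTGATCT, off=2): no sites
  LmaV (GGAGCGTT, off=1): starts [27, 47] → cuts [28, 48]
  BxoIV (ATAACT, off=2): starts [6, 19, 60] → cuts [8, 21, 62]
  IvoIII (TGTGCCAT, off=3): no sites

All cut coordinates (distinct, sorted): [8, 21, 28, 48, 62]

Fragments:
  [0,8): 8 bp
  [8,21): 13 bp
  [21,28): 7 bp
  [28,48): 20 bp
  [48,62): 14 bp
  [62,86): 24 bp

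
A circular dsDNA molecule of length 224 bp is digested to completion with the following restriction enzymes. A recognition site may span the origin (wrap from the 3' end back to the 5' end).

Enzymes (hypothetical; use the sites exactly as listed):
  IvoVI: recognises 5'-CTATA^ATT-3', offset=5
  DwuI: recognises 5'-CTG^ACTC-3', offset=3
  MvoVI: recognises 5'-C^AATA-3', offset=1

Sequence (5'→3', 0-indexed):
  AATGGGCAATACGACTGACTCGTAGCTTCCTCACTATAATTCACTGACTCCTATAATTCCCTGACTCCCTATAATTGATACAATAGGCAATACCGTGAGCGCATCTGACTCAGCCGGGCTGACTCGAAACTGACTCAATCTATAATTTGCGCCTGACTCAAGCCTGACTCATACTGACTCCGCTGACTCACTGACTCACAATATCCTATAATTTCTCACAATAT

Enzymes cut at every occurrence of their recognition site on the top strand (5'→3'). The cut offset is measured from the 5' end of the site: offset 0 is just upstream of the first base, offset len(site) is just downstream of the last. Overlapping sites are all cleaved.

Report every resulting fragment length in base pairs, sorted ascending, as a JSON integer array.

[6,7,8,8,8,8,9,9,9,10,10,10,11,11,11,11,12,12,14,19,21]

Scan for sites:
  IvoVI CTATAATT/5: at [33, 50, 68, 139, 205] ⇒ [38, 55, 73, 144, 210]
  DwuI CTGACTC/3: at [14, 43, 60, 104, 118, 129, 152, 163, 173, 182, 190] ⇒ [17, 46, 63, 107, 121, 132, 155, 166, 176, 185, 193]
  MvoVI CAATA/1: at [6, 80, 87, 198, 218] ⇒ [7, 81, 88, 199, 219]

Pooled cuts: [7, 17, 38, 46, 55, 63, 73, 81, 88, 107, 121, 132, 144, 155, 166, 176, 185, 193, 199, 210, 219]

Fragments:
  7→17: 10 bp
  17→38: 21 bp
  38→46: 8 bp
  46→55: 9 bp
  55→63: 8 bp
  63→73: 10 bp
  73→81: 8 bp
  81→88: 7 bp
  88→107: 19 bp
  107→121: 14 bp
  121→132: 11 bp
  132→144: 12 bp
  144→155: 11 bp
  155→166: 11 bp
  166→176: 10 bp
  176→185: 9 bp
  185→193: 8 bp
  193→199: 6 bp
  199→210: 11 bp
  210→219: 9 bp
  219→7 (wrap): 224-219+7 = 12 bp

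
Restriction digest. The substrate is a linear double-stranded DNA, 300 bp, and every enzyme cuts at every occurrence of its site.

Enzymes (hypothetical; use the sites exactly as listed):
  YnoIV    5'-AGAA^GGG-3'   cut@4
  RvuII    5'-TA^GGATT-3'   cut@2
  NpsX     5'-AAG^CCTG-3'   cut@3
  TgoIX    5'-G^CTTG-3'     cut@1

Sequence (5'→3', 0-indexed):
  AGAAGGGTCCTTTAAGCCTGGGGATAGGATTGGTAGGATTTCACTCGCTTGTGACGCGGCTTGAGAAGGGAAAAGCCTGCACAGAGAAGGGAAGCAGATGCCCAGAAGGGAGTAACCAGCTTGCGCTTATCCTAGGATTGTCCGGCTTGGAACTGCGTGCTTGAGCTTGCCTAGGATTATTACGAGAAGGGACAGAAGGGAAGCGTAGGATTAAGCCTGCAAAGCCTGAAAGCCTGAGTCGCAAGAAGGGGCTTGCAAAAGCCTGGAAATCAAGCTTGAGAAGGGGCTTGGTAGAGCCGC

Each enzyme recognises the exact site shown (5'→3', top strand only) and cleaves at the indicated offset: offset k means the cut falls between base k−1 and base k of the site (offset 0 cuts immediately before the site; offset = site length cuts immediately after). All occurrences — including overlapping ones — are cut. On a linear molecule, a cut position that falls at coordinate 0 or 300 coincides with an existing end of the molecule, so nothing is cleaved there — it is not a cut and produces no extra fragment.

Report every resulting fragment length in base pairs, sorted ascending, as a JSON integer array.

[4,4,4,6,8,8,8,8,8,8,9,9,9,10,10,10,11,12,12,12,12,13,13,14,14,15,15,15,19]

Scan for sites:
  YnoIV (AGAAGGG, off=4): starts [0, 63, 84, 103, 184, 193, 243, 278] → cuts [4, 67, 88, 107, 188, 197, 247, 282]
  RvuII (TAGGATT, off=2): starts [24, 33, 132, 171, 205] → cuts [26, 35, 134, 173, 207]
  NpsX (AAGCCTG, off=3): starts [13, 72, 212, 221, 229, 258] → cuts [16, 75, 215, 224, 232, 261]
  TgoIX (GCTTG, off=1): starts [46, 58, 118, 144, 158, 164, 250, 273, 285] → cuts [47, 59, 119, 145, 159, 165, 251, 274, 286]

All cut coordinates (distinct, sorted): [4, 16, 26, 35, 47, 59, 67, 75, 88, 107, 119, 134, 145, 159, 165, 173, 188, 197, 207, 215, 224, 232, 247, 251, 261, 274, 282, 286]

Fragment lengths:
  [0,4): 4 bp
  [4,16): 12 bp
  [16,26): 10 bp
  [26,35): 9 bp
  [35,47): 12 bp
  [47,59): 12 bp
  [59,67): 8 bp
  [67,75): 8 bp
  [75,88): 13 bp
  [88,107): 19 bp
  [107,119): 12 bp
  [119,134): 15 bp
  [134,145): 11 bp
  [145,159): 14 bp
  [159,165): 6 bp
  [165,173): 8 bp
  [173,188): 15 bp
  [188,197): 9 bp
  [197,207): 10 bp
  [207,215): 8 bp
  [215,224): 9 bp
  [224,232): 8 bp
  [232,247): 15 bp
  [247,251): 4 bp
  [251,261): 10 bp
  [261,274): 13 bp
  [274,282): 8 bp
  [282,286): 4 bp
  [286,300): 14 bp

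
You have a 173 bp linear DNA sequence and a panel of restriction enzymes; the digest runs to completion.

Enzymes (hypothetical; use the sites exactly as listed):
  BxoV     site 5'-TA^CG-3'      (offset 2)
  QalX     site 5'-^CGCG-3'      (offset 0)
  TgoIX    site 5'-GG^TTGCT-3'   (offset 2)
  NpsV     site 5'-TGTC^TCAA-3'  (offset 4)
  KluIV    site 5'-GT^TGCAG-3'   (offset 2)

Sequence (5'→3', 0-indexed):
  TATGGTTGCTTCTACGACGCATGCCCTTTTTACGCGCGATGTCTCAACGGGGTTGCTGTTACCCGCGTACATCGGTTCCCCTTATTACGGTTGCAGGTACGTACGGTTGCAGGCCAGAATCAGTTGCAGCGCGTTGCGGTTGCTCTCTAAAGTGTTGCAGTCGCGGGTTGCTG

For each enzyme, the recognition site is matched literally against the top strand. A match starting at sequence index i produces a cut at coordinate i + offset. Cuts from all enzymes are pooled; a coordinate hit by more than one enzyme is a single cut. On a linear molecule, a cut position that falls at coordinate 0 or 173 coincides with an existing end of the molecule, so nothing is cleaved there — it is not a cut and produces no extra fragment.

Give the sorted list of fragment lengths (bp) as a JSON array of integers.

Scan for sites:
  BxoV TACG/2: at [12, 30, 85, 97, 101] ⇒ [14, 32, 87, 99, 103]
  QalX CGCG/0: at [32, 34, 63, 129, 161] ⇒ [32, 34, 63, 129, 161]
  TgoIX GGTTGCT/2: at [3, 50, 137, 165] ⇒ [5, 52, 139, 167]
  NpsV TGTCTCAA/4: at [39] ⇒ [43]
  KluIV GTTGCAG/2: at [89, 105, 122, 153] ⇒ [91, 107, 124, 155]

All cut coordinates (distinct, sorted): [5, 14, 32, 34, 43, 52, 63, 87, 91, 99, 103, 107, 124, 129, 139, 155, 161, 167]

Fragment lengths:
  [0,5): 5 bp
  [5,14): 9 bp
  [14,32): 18 bp
  [32,34): 2 bp
  [34,43): 9 bp
  [43,52): 9 bp
  [52,63): 11 bp
  [63,87): 24 bp
  [87,91): 4 bp
  [91,99): 8 bp
  [99,103): 4 bp
  [103,107): 4 bp
  [107,124): 17 bp
  [124,129): 5 bp
  [129,139): 10 bp
  [139,155): 16 bp
  [155,161): 6 bp
  [161,167): 6 bp
  [167,173): 6 bp

[2,4,4,4,5,5,6,6,6,8,9,9,9,10,11,16,17,18,24]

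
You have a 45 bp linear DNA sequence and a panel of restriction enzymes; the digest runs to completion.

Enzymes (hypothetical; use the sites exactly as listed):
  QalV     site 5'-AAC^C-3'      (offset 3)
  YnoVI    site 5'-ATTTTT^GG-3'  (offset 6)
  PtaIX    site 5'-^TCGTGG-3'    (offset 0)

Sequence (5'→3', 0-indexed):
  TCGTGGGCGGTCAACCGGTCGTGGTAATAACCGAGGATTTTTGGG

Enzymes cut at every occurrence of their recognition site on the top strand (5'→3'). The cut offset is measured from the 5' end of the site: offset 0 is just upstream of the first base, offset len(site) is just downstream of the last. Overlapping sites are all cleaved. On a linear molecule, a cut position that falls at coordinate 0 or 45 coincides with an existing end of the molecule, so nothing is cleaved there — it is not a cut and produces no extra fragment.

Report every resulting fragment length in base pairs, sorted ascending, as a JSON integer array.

[3,3,11,13,15]

Per-enzyme occurrences:
  QalV AACC/3: at [12, 28] ⇒ [15, 31]
  YnoVI ATTTTTGG/6: at [36] ⇒ [42]
  PtaIX TCGTGG/0: at [0, 18] ⇒ [18] (position 0 is a terminus of the linear molecule — no cut)

All cut coordinates (distinct, sorted): [15, 18, 31, 42]

Fragment lengths:
  [0,15): 15 bp
  [15,18): 3 bp
  [18,31): 13 bp
  [31,42): 11 bp
  [42,45): 3 bp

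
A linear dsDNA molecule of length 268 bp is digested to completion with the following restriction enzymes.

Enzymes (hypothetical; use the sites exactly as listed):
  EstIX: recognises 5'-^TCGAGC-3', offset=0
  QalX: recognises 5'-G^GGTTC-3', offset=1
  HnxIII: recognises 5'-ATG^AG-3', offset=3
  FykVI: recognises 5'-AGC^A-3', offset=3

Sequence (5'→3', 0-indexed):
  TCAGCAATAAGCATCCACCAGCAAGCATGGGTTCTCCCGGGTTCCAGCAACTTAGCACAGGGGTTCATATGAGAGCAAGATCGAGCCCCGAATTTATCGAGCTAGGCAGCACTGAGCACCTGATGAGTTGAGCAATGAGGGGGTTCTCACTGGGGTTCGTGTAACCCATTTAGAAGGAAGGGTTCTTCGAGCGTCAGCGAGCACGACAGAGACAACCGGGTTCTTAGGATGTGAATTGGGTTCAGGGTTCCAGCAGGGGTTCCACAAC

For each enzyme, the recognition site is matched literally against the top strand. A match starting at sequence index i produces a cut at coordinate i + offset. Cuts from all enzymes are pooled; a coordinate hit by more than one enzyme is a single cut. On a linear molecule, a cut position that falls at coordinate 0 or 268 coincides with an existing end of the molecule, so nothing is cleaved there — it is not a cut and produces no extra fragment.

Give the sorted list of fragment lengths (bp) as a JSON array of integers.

Scan for sites:
  EstIX (TCGAGC, off=0): starts [80, 96, 186] → cuts [80, 96, 186]
  QalX (GGGTTC, off=1): starts [28, 38, 60, 140, 152, 179, 217, 237, 244, 256] → cuts [29, 39, 61, 141, 153, 180, 218, 238, 245, 257]
  HnxIII (ATGAG, off=3): starts [68, 122, 134] → cuts [71, 125, 137]
  FykVI (AGCA, off=3): starts [2, 9, 19, 23, 45, 53, 73, 107, 114, 130, 199, 251] → cuts [5, 12, 22, 26, 48, 56, 76, 110, 117, 133, 202, 254]

Pooled cuts: [5, 12, 22, 26, 29, 39, 48, 56, 61, 71, 76, 80, 96, 110, 117, 125, 133, 137, 141, 153, 180, 186, 202, 218, 238, 245, 254, 257]

Fragment lengths:
  [0,5): 5 bp
  [5,12): 7 bp
  [12,22): 10 bp
  [22,26): 4 bp
  [26,29): 3 bp
  [29,39): 10 bp
  [39,48): 9 bp
  [48,56): 8 bp
  [56,61): 5 bp
  [61,71): 10 bp
  [71,76): 5 bp
  [76,80): 4 bp
  [80,96): 16 bp
  [96,110): 14 bp
  [110,117): 7 bp
  [117,125): 8 bp
  [125,133): 8 bp
  [133,137): 4 bp
  [137,141): 4 bp
  [141,153): 12 bp
  [153,180): 27 bp
  [180,186): 6 bp
  [186,202): 16 bp
  [202,218): 16 bp
  [218,238): 20 bp
  [238,245): 7 bp
  [245,254): 9 bp
  [254,257): 3 bp
  [257,268): 11 bp

[3,3,4,4,4,4,5,5,5,6,7,7,7,8,8,8,9,9,10,10,10,11,12,14,16,16,16,20,27]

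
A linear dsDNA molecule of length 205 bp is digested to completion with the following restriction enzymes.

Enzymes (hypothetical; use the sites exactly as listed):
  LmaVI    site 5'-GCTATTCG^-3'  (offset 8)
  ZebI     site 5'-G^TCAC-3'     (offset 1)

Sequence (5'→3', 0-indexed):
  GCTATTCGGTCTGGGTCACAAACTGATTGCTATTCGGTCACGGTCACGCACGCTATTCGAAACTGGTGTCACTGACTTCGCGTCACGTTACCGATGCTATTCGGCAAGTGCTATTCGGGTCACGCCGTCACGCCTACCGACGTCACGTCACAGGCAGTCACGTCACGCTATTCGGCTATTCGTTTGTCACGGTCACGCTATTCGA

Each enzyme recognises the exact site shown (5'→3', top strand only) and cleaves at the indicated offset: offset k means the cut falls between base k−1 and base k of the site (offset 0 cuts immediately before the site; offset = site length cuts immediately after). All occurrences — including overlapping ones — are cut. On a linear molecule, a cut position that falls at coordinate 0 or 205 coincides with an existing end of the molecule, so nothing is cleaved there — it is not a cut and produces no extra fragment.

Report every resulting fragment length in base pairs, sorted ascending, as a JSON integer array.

[1,1,2,4,5,5,6,6,7,8,8,8,9,10,12,12,14,14,15,16,21,21]

Scan for sites:
  LmaVI GCTATTCG/8: at [0, 28, 51, 95, 109, 166, 174, 196] ⇒ [8, 36, 59, 103, 117, 174, 182, 204]
  ZebI GTCAC/1: at [14, 36, 42, 67, 81, 118, 126, 141, 146, 156, 161, 185, 191] ⇒ [15, 37, 43, 68, 82, 119, 127, 142, 147, 157, 162, 186, 192]

Pooled cuts: [8, 15, 36, 37, 43, 59, 68, 82, 103, 117, 119, 127, 142, 147, 157, 162, 174, 182, 186, 192, 204]

Fragments:
  [0,8): 8 bp
  [8,15): 7 bp
  [15,36): 21 bp
  [36,37): 1 bp
  [37,43): 6 bp
  [43,59): 16 bp
  [59,68): 9 bp
  [68,82): 14 bp
  [82,103): 21 bp
  [103,117): 14 bp
  [117,119): 2 bp
  [119,127): 8 bp
  [127,142): 15 bp
  [142,147): 5 bp
  [147,157): 10 bp
  [157,162): 5 bp
  [162,174): 12 bp
  [174,182): 8 bp
  [182,186): 4 bp
  [186,192): 6 bp
  [192,204): 12 bp
  [204,205): 1 bp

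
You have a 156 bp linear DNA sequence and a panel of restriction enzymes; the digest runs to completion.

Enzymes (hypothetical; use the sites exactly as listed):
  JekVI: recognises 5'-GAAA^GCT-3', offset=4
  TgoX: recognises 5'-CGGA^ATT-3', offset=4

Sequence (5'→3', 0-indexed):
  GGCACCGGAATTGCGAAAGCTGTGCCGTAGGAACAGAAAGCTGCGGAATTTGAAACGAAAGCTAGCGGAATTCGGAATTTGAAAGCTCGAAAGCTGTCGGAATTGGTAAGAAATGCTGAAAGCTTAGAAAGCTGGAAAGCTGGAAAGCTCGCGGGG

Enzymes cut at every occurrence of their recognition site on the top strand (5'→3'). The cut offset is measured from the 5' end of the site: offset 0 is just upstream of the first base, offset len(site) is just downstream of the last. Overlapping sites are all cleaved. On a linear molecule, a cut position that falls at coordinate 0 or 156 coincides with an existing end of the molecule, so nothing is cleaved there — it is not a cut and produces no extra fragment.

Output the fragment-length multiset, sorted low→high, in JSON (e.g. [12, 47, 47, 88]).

Site scan:
  JekVI (GAAAGCT, off=4): starts [14, 35, 56, 80, 88, 117, 126, 134, 142] → cuts [18, 39, 60, 84, 92, 121, 130, 138, 146]
  TgoX (CGGAATT, off=4): starts [5, 43, 65, 72, 97] → cuts [9, 47, 69, 76, 101]

Pooled cuts: [9, 18, 39, 47, 60, 69, 76, 84, 92, 101, 121, 130, 138, 146]

Fragment lengths:
  [0,9): 9 bp
  [9,18): 9 bp
  [18,39): 21 bp
  [39,47): 8 bp
  [47,60): 13 bp
  [60,69): 9 bp
  [69,76): 7 bp
  [76,84): 8 bp
  [84,92): 8 bp
  [92,101): 9 bp
  [101,121): 20 bp
  [121,130): 9 bp
  [130,138): 8 bp
  [138,146): 8 bp
  [146,156): 10 bp

[7,8,8,8,8,8,9,9,9,9,9,10,13,20,21]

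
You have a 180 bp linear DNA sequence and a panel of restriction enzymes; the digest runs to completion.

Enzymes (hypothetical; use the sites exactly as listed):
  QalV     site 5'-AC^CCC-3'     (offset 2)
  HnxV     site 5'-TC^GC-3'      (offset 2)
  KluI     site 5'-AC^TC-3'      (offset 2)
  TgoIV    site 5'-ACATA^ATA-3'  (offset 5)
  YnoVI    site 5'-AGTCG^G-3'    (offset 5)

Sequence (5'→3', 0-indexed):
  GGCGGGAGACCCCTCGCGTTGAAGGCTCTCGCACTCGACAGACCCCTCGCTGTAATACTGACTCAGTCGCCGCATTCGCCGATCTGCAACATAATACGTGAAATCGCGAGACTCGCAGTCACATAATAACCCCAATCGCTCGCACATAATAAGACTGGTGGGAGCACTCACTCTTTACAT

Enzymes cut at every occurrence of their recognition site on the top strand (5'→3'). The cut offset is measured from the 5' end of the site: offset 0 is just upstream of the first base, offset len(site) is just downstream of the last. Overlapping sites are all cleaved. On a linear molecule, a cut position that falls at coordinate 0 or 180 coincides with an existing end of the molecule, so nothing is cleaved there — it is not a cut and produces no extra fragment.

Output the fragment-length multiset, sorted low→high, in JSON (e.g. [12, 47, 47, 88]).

[2,4,4,4,5,5,5,6,7,7,7,9,9,9,10,11,12,14,15,16,19]

Scan for sites:
  QalV ACCCC/2: at [8, 41, 128] ⇒ [10, 43, 130]
  HnxV TCGC/2: at [13, 28, 46, 66, 75, 103, 112, 135, 139] ⇒ [15, 30, 48, 68, 77, 105, 114, 137, 141]
  KluI ACTC/2: at [32, 60, 110, 165, 169] ⇒ [34, 62, 112, 167, 171]
  TgoIV ACATAATA/5: at [88, 120, 143] ⇒ [93, 125, 148]
  YnoVI (AGTCGG, off=5): no sites

Pooled cuts: [10, 15, 30, 34, 43, 48, 62, 68, 77, 93, 105, 112, 114, 125, 130, 137, 141, 148, 167, 171]

Fragment lengths:
  [0,10): 10 bp
  [10,15): 5 bp
  [15,30): 15 bp
  [30,34): 4 bp
  [34,43): 9 bp
  [43,48): 5 bp
  [48,62): 14 bp
  [62,68): 6 bp
  [68,77): 9 bp
  [77,93): 16 bp
  [93,105): 12 bp
  [105,112): 7 bp
  [112,114): 2 bp
  [114,125): 11 bp
  [125,130): 5 bp
  [130,137): 7 bp
  [137,141): 4 bp
  [141,148): 7 bp
  [148,167): 19 bp
  [167,171): 4 bp
  [171,180): 9 bp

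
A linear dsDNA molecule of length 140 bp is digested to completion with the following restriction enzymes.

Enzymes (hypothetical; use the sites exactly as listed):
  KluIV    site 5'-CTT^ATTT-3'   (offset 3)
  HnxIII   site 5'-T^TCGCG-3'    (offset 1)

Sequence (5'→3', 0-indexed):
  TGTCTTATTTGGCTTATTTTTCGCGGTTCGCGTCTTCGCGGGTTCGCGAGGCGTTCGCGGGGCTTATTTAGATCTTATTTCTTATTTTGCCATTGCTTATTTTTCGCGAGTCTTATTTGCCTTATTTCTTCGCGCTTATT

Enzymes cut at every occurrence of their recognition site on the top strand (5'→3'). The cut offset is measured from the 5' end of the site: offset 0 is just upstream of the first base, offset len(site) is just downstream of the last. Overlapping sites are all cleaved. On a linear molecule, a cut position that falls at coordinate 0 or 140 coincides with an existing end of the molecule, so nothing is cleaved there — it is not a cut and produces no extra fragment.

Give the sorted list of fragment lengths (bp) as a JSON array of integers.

[5,5,6,6,7,7,8,8,9,9,11,11,11,11,11,15]

Site scan:
  KluIV (CTTATTT, off=3): starts [3, 12, 62, 73, 80, 95, 111, 120] → cuts [6, 15, 65, 76, 83, 98, 114, 123]
  HnxIII (TTCGCG, off=1): starts [19, 26, 34, 42, 53, 102, 128] → cuts [20, 27, 35, 43, 54, 103, 129]

All cut coordinates (distinct, sorted): [6, 15, 20, 27, 35, 43, 54, 65, 76, 83, 98, 103, 114, 123, 129]

Fragments:
  [0,6): 6 bp
  [6,15): 9 bp
  [15,20): 5 bp
  [20,27): 7 bp
  [27,35): 8 bp
  [35,43): 8 bp
  [43,54): 11 bp
  [54,65): 11 bp
  [65,76): 11 bp
  [76,83): 7 bp
  [83,98): 15 bp
  [98,103): 5 bp
  [103,114): 11 bp
  [114,123): 9 bp
  [123,129): 6 bp
  [129,140): 11 bp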